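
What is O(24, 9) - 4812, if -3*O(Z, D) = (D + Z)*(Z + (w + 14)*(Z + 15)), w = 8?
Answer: -14514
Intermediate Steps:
O(Z, D) = -(330 + 23*Z)*(D + Z)/3 (O(Z, D) = -(D + Z)*(Z + (8 + 14)*(Z + 15))/3 = -(D + Z)*(Z + 22*(15 + Z))/3 = -(D + Z)*(Z + (330 + 22*Z))/3 = -(D + Z)*(330 + 23*Z)/3 = -(330 + 23*Z)*(D + Z)/3)
O(24, 9) - 4812 = (-110*9 - 110*24 - 23/3*24**2 - 23/3*9*24) - 4812 = (-990 - 2640 - 23/3*576 - 1656) - 4812 = (-990 - 2640 - 4416 - 1656) - 4812 = -9702 - 4812 = -14514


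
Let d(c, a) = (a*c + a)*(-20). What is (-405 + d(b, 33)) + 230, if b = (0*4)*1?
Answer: -835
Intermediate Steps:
b = 0 (b = 0*1 = 0)
d(c, a) = -20*a - 20*a*c (d(c, a) = (a + a*c)*(-20) = -20*a - 20*a*c)
(-405 + d(b, 33)) + 230 = (-405 - 20*33*(1 + 0)) + 230 = (-405 - 20*33*1) + 230 = (-405 - 660) + 230 = -1065 + 230 = -835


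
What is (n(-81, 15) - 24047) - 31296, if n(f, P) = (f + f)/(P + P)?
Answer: -276742/5 ≈ -55348.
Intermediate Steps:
n(f, P) = f/P (n(f, P) = (2*f)/((2*P)) = (2*f)*(1/(2*P)) = f/P)
(n(-81, 15) - 24047) - 31296 = (-81/15 - 24047) - 31296 = (-81*1/15 - 24047) - 31296 = (-27/5 - 24047) - 31296 = -120262/5 - 31296 = -276742/5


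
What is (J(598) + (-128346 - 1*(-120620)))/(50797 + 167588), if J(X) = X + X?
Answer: -1306/43677 ≈ -0.029901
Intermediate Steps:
J(X) = 2*X
(J(598) + (-128346 - 1*(-120620)))/(50797 + 167588) = (2*598 + (-128346 - 1*(-120620)))/(50797 + 167588) = (1196 + (-128346 + 120620))/218385 = (1196 - 7726)*(1/218385) = -6530*1/218385 = -1306/43677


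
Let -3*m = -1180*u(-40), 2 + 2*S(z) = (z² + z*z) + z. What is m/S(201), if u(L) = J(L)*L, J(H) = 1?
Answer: -94400/243003 ≈ -0.38847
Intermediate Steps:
S(z) = -1 + z² + z/2 (S(z) = -1 + ((z² + z*z) + z)/2 = -1 + ((z² + z²) + z)/2 = -1 + (2*z² + z)/2 = -1 + (z + 2*z²)/2 = -1 + (z² + z/2) = -1 + z² + z/2)
u(L) = L (u(L) = 1*L = L)
m = -47200/3 (m = -(-1180)*(-40)/3 = -⅓*47200 = -47200/3 ≈ -15733.)
m/S(201) = -47200/(3*(-1 + 201² + (½)*201)) = -47200/(3*(-1 + 40401 + 201/2)) = -47200/(3*81001/2) = -47200/3*2/81001 = -94400/243003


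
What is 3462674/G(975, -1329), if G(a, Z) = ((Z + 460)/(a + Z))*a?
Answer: 408595532/282425 ≈ 1446.7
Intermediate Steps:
G(a, Z) = a*(460 + Z)/(Z + a) (G(a, Z) = ((460 + Z)/(Z + a))*a = a*(460 + Z)/(Z + a))
3462674/G(975, -1329) = 3462674/((975*(460 - 1329)/(-1329 + 975))) = 3462674/((975*(-869)/(-354))) = 3462674/((975*(-1/354)*(-869))) = 3462674/(282425/118) = 3462674*(118/282425) = 408595532/282425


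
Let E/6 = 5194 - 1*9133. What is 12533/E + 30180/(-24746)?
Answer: -511707869/292423482 ≈ -1.7499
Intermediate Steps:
E = -23634 (E = 6*(5194 - 1*9133) = 6*(5194 - 9133) = 6*(-3939) = -23634)
12533/E + 30180/(-24746) = 12533/(-23634) + 30180/(-24746) = 12533*(-1/23634) + 30180*(-1/24746) = -12533/23634 - 15090/12373 = -511707869/292423482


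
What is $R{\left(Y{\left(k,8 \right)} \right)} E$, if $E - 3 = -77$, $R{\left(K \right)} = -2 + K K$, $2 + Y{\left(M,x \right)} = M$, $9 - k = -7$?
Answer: $-14356$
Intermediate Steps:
$k = 16$ ($k = 9 - -7 = 9 + 7 = 16$)
$Y{\left(M,x \right)} = -2 + M$
$R{\left(K \right)} = -2 + K^{2}$
$E = -74$ ($E = 3 - 77 = -74$)
$R{\left(Y{\left(k,8 \right)} \right)} E = \left(-2 + \left(-2 + 16\right)^{2}\right) \left(-74\right) = \left(-2 + 14^{2}\right) \left(-74\right) = \left(-2 + 196\right) \left(-74\right) = 194 \left(-74\right) = -14356$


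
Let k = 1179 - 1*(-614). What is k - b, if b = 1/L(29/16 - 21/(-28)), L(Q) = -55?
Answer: 98616/55 ≈ 1793.0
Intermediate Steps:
k = 1793 (k = 1179 + 614 = 1793)
b = -1/55 (b = 1/(-55) = -1/55 ≈ -0.018182)
k - b = 1793 - 1*(-1/55) = 1793 + 1/55 = 98616/55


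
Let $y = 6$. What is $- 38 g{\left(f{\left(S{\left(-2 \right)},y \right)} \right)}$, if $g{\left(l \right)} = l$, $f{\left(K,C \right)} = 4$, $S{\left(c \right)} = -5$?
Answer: $-152$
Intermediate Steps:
$- 38 g{\left(f{\left(S{\left(-2 \right)},y \right)} \right)} = \left(-38\right) 4 = -152$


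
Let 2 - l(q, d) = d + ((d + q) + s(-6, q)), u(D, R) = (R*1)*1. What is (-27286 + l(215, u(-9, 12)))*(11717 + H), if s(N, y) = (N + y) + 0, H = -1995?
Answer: -269610504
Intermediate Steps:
s(N, y) = N + y
u(D, R) = R (u(D, R) = R*1 = R)
l(q, d) = 8 - 2*d - 2*q (l(q, d) = 2 - (d + ((d + q) + (-6 + q))) = 2 - (d + (-6 + d + 2*q)) = 2 - (-6 + 2*d + 2*q) = 2 + (6 - 2*d - 2*q) = 8 - 2*d - 2*q)
(-27286 + l(215, u(-9, 12)))*(11717 + H) = (-27286 + (8 - 2*12 - 2*215))*(11717 - 1995) = (-27286 + (8 - 24 - 430))*9722 = (-27286 - 446)*9722 = -27732*9722 = -269610504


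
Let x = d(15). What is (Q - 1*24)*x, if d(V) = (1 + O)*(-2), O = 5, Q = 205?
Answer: -2172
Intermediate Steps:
d(V) = -12 (d(V) = (1 + 5)*(-2) = 6*(-2) = -12)
x = -12
(Q - 1*24)*x = (205 - 1*24)*(-12) = (205 - 24)*(-12) = 181*(-12) = -2172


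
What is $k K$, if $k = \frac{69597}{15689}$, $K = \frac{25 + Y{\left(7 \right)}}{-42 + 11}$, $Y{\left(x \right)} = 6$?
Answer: $- \frac{69597}{15689} \approx -4.436$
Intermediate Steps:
$K = -1$ ($K = \frac{25 + 6}{-42 + 11} = \frac{31}{-31} = 31 \left(- \frac{1}{31}\right) = -1$)
$k = \frac{69597}{15689}$ ($k = 69597 \cdot \frac{1}{15689} = \frac{69597}{15689} \approx 4.436$)
$k K = \frac{69597}{15689} \left(-1\right) = - \frac{69597}{15689}$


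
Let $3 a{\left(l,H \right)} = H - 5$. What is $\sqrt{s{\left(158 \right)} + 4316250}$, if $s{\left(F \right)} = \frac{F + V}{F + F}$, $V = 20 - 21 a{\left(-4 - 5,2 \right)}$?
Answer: $\frac{\sqrt{107750880721}}{158} \approx 2077.6$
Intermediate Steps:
$a{\left(l,H \right)} = - \frac{5}{3} + \frac{H}{3}$ ($a{\left(l,H \right)} = \frac{H - 5}{3} = \frac{-5 + H}{3} = - \frac{5}{3} + \frac{H}{3}$)
$V = 41$ ($V = 20 - 21 \left(- \frac{5}{3} + \frac{1}{3} \cdot 2\right) = 20 - 21 \left(- \frac{5}{3} + \frac{2}{3}\right) = 20 - -21 = 20 + 21 = 41$)
$s{\left(F \right)} = \frac{41 + F}{2 F}$ ($s{\left(F \right)} = \frac{F + 41}{F + F} = \frac{41 + F}{2 F}$)
$\sqrt{s{\left(158 \right)} + 4316250} = \sqrt{\frac{41 + 158}{2 \cdot 158} + 4316250} = \sqrt{\frac{1}{2} \cdot \frac{1}{158} \cdot 199 + 4316250} = \sqrt{\frac{199}{316} + 4316250} = \sqrt{\frac{1363935199}{316}} = \frac{\sqrt{107750880721}}{158}$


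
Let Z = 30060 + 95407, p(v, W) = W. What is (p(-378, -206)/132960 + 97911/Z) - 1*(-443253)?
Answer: 3697200229758659/8341046160 ≈ 4.4325e+5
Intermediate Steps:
Z = 125467
(p(-378, -206)/132960 + 97911/Z) - 1*(-443253) = (-206/132960 + 97911/125467) - 1*(-443253) = (-206*1/132960 + 97911*(1/125467)) + 443253 = (-103/66480 + 97911/125467) + 443253 = 6496200179/8341046160 + 443253 = 3697200229758659/8341046160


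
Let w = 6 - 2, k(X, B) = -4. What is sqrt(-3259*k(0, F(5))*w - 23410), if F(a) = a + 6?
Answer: sqrt(28734) ≈ 169.51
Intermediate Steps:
F(a) = 6 + a
w = 4
sqrt(-3259*k(0, F(5))*w - 23410) = sqrt(-(-13036)*4 - 23410) = sqrt(-3259*(-16) - 23410) = sqrt(52144 - 23410) = sqrt(28734)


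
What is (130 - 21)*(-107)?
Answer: -11663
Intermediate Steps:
(130 - 21)*(-107) = 109*(-107) = -11663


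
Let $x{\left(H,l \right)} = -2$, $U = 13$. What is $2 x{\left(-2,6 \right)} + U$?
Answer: $9$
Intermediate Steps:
$2 x{\left(-2,6 \right)} + U = 2 \left(-2\right) + 13 = -4 + 13 = 9$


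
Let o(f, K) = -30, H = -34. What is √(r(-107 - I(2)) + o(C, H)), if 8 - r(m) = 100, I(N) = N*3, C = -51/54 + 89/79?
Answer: I*√122 ≈ 11.045*I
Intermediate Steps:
C = 259/1422 (C = -51*1/54 + 89*(1/79) = -17/18 + 89/79 = 259/1422 ≈ 0.18214)
I(N) = 3*N
r(m) = -92 (r(m) = 8 - 1*100 = 8 - 100 = -92)
√(r(-107 - I(2)) + o(C, H)) = √(-92 - 30) = √(-122) = I*√122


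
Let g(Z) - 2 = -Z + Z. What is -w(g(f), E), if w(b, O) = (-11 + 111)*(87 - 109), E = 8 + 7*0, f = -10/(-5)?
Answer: 2200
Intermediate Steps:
f = 2 (f = -10*(-⅕) = 2)
E = 8 (E = 8 + 0 = 8)
g(Z) = 2 (g(Z) = 2 + (-Z + Z) = 2 + 0 = 2)
w(b, O) = -2200 (w(b, O) = 100*(-22) = -2200)
-w(g(f), E) = -1*(-2200) = 2200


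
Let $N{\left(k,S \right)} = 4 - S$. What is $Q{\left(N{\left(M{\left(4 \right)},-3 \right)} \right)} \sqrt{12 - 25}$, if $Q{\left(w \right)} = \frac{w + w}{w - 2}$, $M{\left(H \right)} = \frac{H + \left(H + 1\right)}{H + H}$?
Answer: $\frac{14 i \sqrt{13}}{5} \approx 10.096 i$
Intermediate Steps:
$M{\left(H \right)} = \frac{1 + 2 H}{2 H}$ ($M{\left(H \right)} = \frac{H + \left(1 + H\right)}{2 H} = \left(1 + 2 H\right) \frac{1}{2 H} = \frac{1 + 2 H}{2 H}$)
$Q{\left(w \right)} = \frac{2 w}{-2 + w}$
$Q{\left(N{\left(M{\left(4 \right)},-3 \right)} \right)} \sqrt{12 - 25} = \frac{2 \left(4 - -3\right)}{-2 + \left(4 - -3\right)} \sqrt{12 - 25} = \frac{2 \left(4 + 3\right)}{-2 + \left(4 + 3\right)} \sqrt{-13} = 2 \cdot 7 \frac{1}{-2 + 7} i \sqrt{13} = 2 \cdot 7 \cdot \frac{1}{5} i \sqrt{13} = \frac{14 i \sqrt{13}}{5}$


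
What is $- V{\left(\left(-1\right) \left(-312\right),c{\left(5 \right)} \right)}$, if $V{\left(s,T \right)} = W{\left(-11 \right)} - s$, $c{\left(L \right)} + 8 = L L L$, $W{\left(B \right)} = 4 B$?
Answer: $356$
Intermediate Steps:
$c{\left(L \right)} = -8 + L^{3}$ ($c{\left(L \right)} = -8 + L L L = -8 + L^{2} L = -8 + L^{3}$)
$V{\left(s,T \right)} = -44 - s$ ($V{\left(s,T \right)} = 4 \left(-11\right) - s = -44 - s$)
$- V{\left(\left(-1\right) \left(-312\right),c{\left(5 \right)} \right)} = - (-44 - \left(-1\right) \left(-312\right)) = - (-44 - 312) = \left(-1\right) \left(-356\right) = 356$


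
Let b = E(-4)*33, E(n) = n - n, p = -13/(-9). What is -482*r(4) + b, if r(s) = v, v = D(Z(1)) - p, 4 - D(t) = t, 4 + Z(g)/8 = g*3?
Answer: -45790/9 ≈ -5087.8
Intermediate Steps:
p = 13/9 (p = -13*(-⅑) = 13/9 ≈ 1.4444)
Z(g) = -32 + 24*g (Z(g) = -32 + 8*(g*3) = -32 + 8*(3*g) = -32 + 24*g)
E(n) = 0
D(t) = 4 - t
v = 95/9 (v = (4 - (-32 + 24*1)) - 1*13/9 = (4 - (-32 + 24)) - 13/9 = (4 - 1*(-8)) - 13/9 = (4 + 8) - 13/9 = 12 - 13/9 = 95/9 ≈ 10.556)
b = 0 (b = 0*33 = 0)
r(s) = 95/9
-482*r(4) + b = -482*95/9 + 0 = -45790/9 + 0 = -45790/9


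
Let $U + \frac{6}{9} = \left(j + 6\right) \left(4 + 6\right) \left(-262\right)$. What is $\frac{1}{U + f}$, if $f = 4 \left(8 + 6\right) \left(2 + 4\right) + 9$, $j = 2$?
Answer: $- \frac{3}{61847} \approx -4.8507 \cdot 10^{-5}$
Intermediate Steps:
$U = - \frac{62882}{3}$ ($U = - \frac{2}{3} + \left(2 + 6\right) \left(4 + 6\right) \left(-262\right) = - \frac{2}{3} + 8 \cdot 10 \left(-262\right) = - \frac{2}{3} + 80 \left(-262\right) = - \frac{2}{3} - 20960 = - \frac{62882}{3} \approx -20961.0$)
$f = 345$ ($f = 4 \cdot 14 \cdot 6 + 9 = 4 \cdot 84 + 9 = 336 + 9 = 345$)
$\frac{1}{U + f} = \frac{1}{- \frac{62882}{3} + 345} = \frac{1}{- \frac{61847}{3}} = - \frac{3}{61847}$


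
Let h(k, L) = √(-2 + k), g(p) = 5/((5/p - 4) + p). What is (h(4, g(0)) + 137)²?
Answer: (137 + √2)² ≈ 19159.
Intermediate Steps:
g(p) = 5/(-4 + p + 5/p) (g(p) = 5/((-4 + 5/p) + p) = 5/(-4 + p + 5/p))
(h(4, g(0)) + 137)² = (√(-2 + 4) + 137)² = (√2 + 137)² = (137 + √2)²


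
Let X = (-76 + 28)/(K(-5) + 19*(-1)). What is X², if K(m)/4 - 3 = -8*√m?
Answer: 2304/(7 + 32*I*√5)² ≈ -0.43728 - 0.086384*I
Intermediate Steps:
K(m) = 12 - 32*√m (K(m) = 12 + 4*(-8*√m) = 12 - 32*√m)
X = -48/(-7 - 32*I*√5) (X = (-76 + 28)/((12 - 32*I*√5) + 19*(-1)) = -48/((12 - 32*I*√5) - 19) = -48/(-7 - 32*I*√5) ≈ 0.065003 - 0.66446*I)
X² = (112/1723 - 512*I*√5/1723)²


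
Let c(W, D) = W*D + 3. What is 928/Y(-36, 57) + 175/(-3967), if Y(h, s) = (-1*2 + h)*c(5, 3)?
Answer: -950269/678357 ≈ -1.4008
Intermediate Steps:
c(W, D) = 3 + D*W (c(W, D) = D*W + 3 = 3 + D*W)
Y(h, s) = -36 + 18*h (Y(h, s) = (-1*2 + h)*(3 + 3*5) = (-2 + h)*(3 + 15) = (-2 + h)*18 = -36 + 18*h)
928/Y(-36, 57) + 175/(-3967) = 928/(-36 + 18*(-36)) + 175/(-3967) = 928/(-36 - 648) + 175*(-1/3967) = 928/(-684) - 175/3967 = 928*(-1/684) - 175/3967 = -232/171 - 175/3967 = -950269/678357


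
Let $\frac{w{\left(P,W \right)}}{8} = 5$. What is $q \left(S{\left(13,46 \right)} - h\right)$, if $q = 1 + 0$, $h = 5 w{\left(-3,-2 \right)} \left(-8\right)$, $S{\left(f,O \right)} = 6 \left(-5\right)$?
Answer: $1570$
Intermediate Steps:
$w{\left(P,W \right)} = 40$ ($w{\left(P,W \right)} = 8 \cdot 5 = 40$)
$S{\left(f,O \right)} = -30$
$h = -1600$ ($h = 5 \cdot 40 \left(-8\right) = 200 \left(-8\right) = -1600$)
$q = 1$
$q \left(S{\left(13,46 \right)} - h\right) = 1 \left(-30 - -1600\right) = 1 \left(-30 + 1600\right) = 1 \cdot 1570 = 1570$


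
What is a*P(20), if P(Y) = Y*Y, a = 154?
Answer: 61600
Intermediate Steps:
P(Y) = Y²
a*P(20) = 154*20² = 154*400 = 61600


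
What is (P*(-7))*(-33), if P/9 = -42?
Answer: -87318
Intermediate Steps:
P = -378 (P = 9*(-42) = -378)
(P*(-7))*(-33) = -378*(-7)*(-33) = 2646*(-33) = -87318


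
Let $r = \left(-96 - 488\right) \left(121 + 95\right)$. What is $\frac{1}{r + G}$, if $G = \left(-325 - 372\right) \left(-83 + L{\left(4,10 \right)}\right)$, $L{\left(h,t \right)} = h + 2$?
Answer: $- \frac{1}{72475} \approx -1.3798 \cdot 10^{-5}$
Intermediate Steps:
$L{\left(h,t \right)} = 2 + h$
$r = -126144$ ($r = \left(-584\right) 216 = -126144$)
$G = 53669$ ($G = \left(-325 - 372\right) \left(-83 + \left(2 + 4\right)\right) = - 697 \left(-83 + 6\right) = \left(-697\right) \left(-77\right) = 53669$)
$\frac{1}{r + G} = \frac{1}{-126144 + 53669} = \frac{1}{-72475} = - \frac{1}{72475}$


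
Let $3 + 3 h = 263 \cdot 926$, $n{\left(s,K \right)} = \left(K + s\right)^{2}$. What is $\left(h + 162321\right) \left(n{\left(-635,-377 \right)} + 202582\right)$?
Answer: $\frac{896120889548}{3} \approx 2.9871 \cdot 10^{11}$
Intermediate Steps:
$h = \frac{243535}{3}$ ($h = -1 + \frac{263 \cdot 926}{3} = -1 + \frac{1}{3} \cdot 243538 = -1 + \frac{243538}{3} = \frac{243535}{3} \approx 81178.0$)
$\left(h + 162321\right) \left(n{\left(-635,-377 \right)} + 202582\right) = \left(\frac{243535}{3} + 162321\right) \left(\left(-377 - 635\right)^{2} + 202582\right) = \frac{730498 \left(\left(-1012\right)^{2} + 202582\right)}{3} = \frac{730498 \left(1024144 + 202582\right)}{3} = \frac{730498}{3} \cdot 1226726 = \frac{896120889548}{3}$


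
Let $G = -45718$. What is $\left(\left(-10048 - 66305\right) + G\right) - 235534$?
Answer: $-357605$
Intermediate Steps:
$\left(\left(-10048 - 66305\right) + G\right) - 235534 = \left(\left(-10048 - 66305\right) - 45718\right) - 235534 = \left(-76353 - 45718\right) - 235534 = -122071 - 235534 = -357605$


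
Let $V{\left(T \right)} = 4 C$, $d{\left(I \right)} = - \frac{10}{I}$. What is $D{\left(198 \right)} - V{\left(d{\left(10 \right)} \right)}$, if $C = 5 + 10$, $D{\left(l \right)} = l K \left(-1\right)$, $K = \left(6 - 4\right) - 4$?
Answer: $336$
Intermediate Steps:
$K = -2$ ($K = 2 - 4 = -2$)
$D{\left(l \right)} = 2 l$ ($D{\left(l \right)} = l \left(-2\right) \left(-1\right) = - 2 l \left(-1\right) = 2 l$)
$C = 15$
$V{\left(T \right)} = 60$ ($V{\left(T \right)} = 4 \cdot 15 = 60$)
$D{\left(198 \right)} - V{\left(d{\left(10 \right)} \right)} = 2 \cdot 198 - 60 = 396 - 60 = 336$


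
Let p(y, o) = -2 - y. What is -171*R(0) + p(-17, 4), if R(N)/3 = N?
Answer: 15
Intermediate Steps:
R(N) = 3*N
-171*R(0) + p(-17, 4) = -513*0 + (-2 - 1*(-17)) = -171*0 + (-2 + 17) = 0 + 15 = 15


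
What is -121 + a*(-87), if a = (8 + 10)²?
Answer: -28309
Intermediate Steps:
a = 324 (a = 18² = 324)
-121 + a*(-87) = -121 + 324*(-87) = -121 - 28188 = -28309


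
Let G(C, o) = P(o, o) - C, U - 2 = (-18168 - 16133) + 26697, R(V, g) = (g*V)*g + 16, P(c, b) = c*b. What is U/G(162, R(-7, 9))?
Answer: -7602/303439 ≈ -0.025053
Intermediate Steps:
P(c, b) = b*c
R(V, g) = 16 + V*g**2 (R(V, g) = (V*g)*g + 16 = V*g**2 + 16 = 16 + V*g**2)
U = -7602 (U = 2 + ((-18168 - 16133) + 26697) = 2 + (-34301 + 26697) = 2 - 7604 = -7602)
G(C, o) = o**2 - C (G(C, o) = o*o - C = o**2 - C)
U/G(162, R(-7, 9)) = -7602/((16 - 7*9**2)**2 - 1*162) = -7602/((16 - 7*81)**2 - 162) = -7602/((16 - 567)**2 - 162) = -7602/((-551)**2 - 162) = -7602/(303601 - 162) = -7602/303439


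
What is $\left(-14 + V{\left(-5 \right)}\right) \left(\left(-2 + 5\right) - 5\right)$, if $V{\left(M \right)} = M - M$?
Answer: $28$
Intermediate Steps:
$V{\left(M \right)} = 0$
$\left(-14 + V{\left(-5 \right)}\right) \left(\left(-2 + 5\right) - 5\right) = \left(-14 + 0\right) \left(\left(-2 + 5\right) - 5\right) = - 14 \left(3 - 5\right) = \left(-14\right) \left(-2\right) = 28$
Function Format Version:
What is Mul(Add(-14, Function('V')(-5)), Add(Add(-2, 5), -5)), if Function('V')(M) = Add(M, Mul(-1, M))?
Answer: 28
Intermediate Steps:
Function('V')(M) = 0
Mul(Add(-14, Function('V')(-5)), Add(Add(-2, 5), -5)) = Mul(Add(-14, 0), Add(Add(-2, 5), -5)) = Mul(-14, Add(3, -5)) = Mul(-14, -2) = 28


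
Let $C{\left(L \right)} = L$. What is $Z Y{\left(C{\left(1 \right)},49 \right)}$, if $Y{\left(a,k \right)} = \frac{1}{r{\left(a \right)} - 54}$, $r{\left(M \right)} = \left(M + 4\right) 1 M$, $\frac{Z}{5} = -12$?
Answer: $\frac{60}{49} \approx 1.2245$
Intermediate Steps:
$Z = -60$ ($Z = 5 \left(-12\right) = -60$)
$r{\left(M \right)} = M \left(4 + M\right)$ ($r{\left(M \right)} = \left(4 + M\right) M = M \left(4 + M\right)$)
$Y{\left(a,k \right)} = \frac{1}{-54 + a \left(4 + a\right)}$ ($Y{\left(a,k \right)} = \frac{1}{a \left(4 + a\right) - 54} = \frac{1}{-54 + a \left(4 + a\right)}$)
$Z Y{\left(C{\left(1 \right)},49 \right)} = - \frac{60}{-54 + 1 \left(4 + 1\right)} = - \frac{60}{-54 + 1 \cdot 5} = - \frac{60}{-54 + 5} = - \frac{60}{-49} = \left(-60\right) \left(- \frac{1}{49}\right) = \frac{60}{49}$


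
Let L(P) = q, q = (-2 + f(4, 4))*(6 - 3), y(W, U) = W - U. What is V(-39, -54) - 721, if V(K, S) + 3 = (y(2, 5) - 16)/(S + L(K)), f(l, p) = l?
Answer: -34733/48 ≈ -723.60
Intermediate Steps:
q = 6 (q = (-2 + 4)*(6 - 3) = 2*3 = 6)
L(P) = 6
V(K, S) = -3 - 19/(6 + S) (V(K, S) = -3 + ((2 - 1*5) - 16)/(S + 6) = -3 + ((2 - 5) - 16)/(6 + S) = -3 + (-3 - 16)/(6 + S) = -3 - 19/(6 + S))
V(-39, -54) - 721 = (-37 - 3*(-54))/(6 - 54) - 721 = (-37 + 162)/(-48) - 721 = -1/48*125 - 721 = -125/48 - 721 = -34733/48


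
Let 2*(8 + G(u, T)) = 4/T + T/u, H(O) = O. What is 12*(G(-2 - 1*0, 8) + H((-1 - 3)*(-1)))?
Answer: -69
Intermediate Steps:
G(u, T) = -8 + 2/T + T/(2*u) (G(u, T) = -8 + (4/T + T/u)/2 = -8 + (2/T + T/(2*u)) = -8 + 2/T + T/(2*u))
12*(G(-2 - 1*0, 8) + H((-1 - 3)*(-1))) = 12*((-8 + 2/8 + (1/2)*8/(-2 - 1*0)) + (-1 - 3)*(-1)) = 12*((-8 + 2*(1/8) + (1/2)*8/(-2 + 0)) - 4*(-1)) = 12*((-8 + 1/4 + (1/2)*8/(-2)) + 4) = 12*((-8 + 1/4 + (1/2)*8*(-1/2)) + 4) = 12*((-8 + 1/4 - 2) + 4) = 12*(-39/4 + 4) = 12*(-23/4) = -69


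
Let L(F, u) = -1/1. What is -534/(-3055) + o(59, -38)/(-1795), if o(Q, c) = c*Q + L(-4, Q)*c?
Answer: 307670/219349 ≈ 1.4027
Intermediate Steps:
L(F, u) = -1 (L(F, u) = -1*1 = -1)
o(Q, c) = -c + Q*c (o(Q, c) = c*Q - c = Q*c - c = -c + Q*c)
-534/(-3055) + o(59, -38)/(-1795) = -534/(-3055) - 38*(-1 + 59)/(-1795) = -534*(-1/3055) - 38*58*(-1/1795) = 534/3055 - 2204*(-1/1795) = 534/3055 + 2204/1795 = 307670/219349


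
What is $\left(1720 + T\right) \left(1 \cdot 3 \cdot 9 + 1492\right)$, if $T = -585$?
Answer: $1724065$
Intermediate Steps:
$\left(1720 + T\right) \left(1 \cdot 3 \cdot 9 + 1492\right) = \left(1720 - 585\right) \left(1 \cdot 3 \cdot 9 + 1492\right) = 1135 \left(3 \cdot 9 + 1492\right) = 1135 \left(27 + 1492\right) = 1135 \cdot 1519 = 1724065$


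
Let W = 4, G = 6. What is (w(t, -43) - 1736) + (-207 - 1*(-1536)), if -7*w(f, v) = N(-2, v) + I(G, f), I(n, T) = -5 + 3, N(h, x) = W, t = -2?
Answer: -2851/7 ≈ -407.29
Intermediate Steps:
N(h, x) = 4
I(n, T) = -2
w(f, v) = -2/7 (w(f, v) = -(4 - 2)/7 = -⅐*2 = -2/7)
(w(t, -43) - 1736) + (-207 - 1*(-1536)) = (-2/7 - 1736) + (-207 - 1*(-1536)) = -12154/7 + (-207 + 1536) = -12154/7 + 1329 = -2851/7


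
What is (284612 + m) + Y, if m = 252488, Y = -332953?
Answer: 204147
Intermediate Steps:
(284612 + m) + Y = (284612 + 252488) - 332953 = 537100 - 332953 = 204147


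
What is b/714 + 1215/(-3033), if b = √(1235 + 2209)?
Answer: -135/337 + √861/357 ≈ -0.31840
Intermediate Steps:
b = 2*√861 (b = √3444 = 2*√861 ≈ 58.686)
b/714 + 1215/(-3033) = (2*√861)/714 + 1215/(-3033) = (2*√861)*(1/714) + 1215*(-1/3033) = √861/357 - 135/337 = -135/337 + √861/357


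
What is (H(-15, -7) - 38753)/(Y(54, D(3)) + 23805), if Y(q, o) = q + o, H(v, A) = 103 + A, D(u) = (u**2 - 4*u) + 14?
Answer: -1247/770 ≈ -1.6195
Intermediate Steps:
D(u) = 14 + u**2 - 4*u
Y(q, o) = o + q
(H(-15, -7) - 38753)/(Y(54, D(3)) + 23805) = ((103 - 7) - 38753)/(((14 + 3**2 - 4*3) + 54) + 23805) = (96 - 38753)/(((14 + 9 - 12) + 54) + 23805) = -38657/((11 + 54) + 23805) = -38657/(65 + 23805) = -38657/23870 = -38657*1/23870 = -1247/770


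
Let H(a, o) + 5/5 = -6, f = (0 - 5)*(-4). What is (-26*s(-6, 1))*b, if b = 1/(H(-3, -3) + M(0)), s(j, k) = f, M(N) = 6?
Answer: 520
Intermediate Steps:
f = 20 (f = -5*(-4) = 20)
H(a, o) = -7 (H(a, o) = -1 - 6 = -7)
s(j, k) = 20
b = -1 (b = 1/(-7 + 6) = 1/(-1) = -1)
(-26*s(-6, 1))*b = -26*20*(-1) = -520*(-1) = 520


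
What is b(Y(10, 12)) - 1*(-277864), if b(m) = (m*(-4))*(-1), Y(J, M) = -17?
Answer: 277796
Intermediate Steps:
b(m) = 4*m (b(m) = -4*m*(-1) = 4*m)
b(Y(10, 12)) - 1*(-277864) = 4*(-17) - 1*(-277864) = -68 + 277864 = 277796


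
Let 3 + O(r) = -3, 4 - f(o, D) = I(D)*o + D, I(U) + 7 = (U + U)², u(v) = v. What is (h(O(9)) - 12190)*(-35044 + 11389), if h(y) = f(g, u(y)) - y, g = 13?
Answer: 330105525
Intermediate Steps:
I(U) = -7 + 4*U² (I(U) = -7 + (U + U)² = -7 + (2*U)² = -7 + 4*U²)
f(o, D) = 4 - D - o*(-7 + 4*D²) (f(o, D) = 4 - ((-7 + 4*D²)*o + D) = 4 - (o*(-7 + 4*D²) + D) = 4 - (D + o*(-7 + 4*D²)) = 4 + (-D - o*(-7 + 4*D²)) = 4 - D - o*(-7 + 4*D²))
O(r) = -6 (O(r) = -3 - 3 = -6)
h(y) = 95 - 52*y² - 2*y (h(y) = (4 - y - 1*13*(-7 + 4*y²)) - y = (4 - y + (91 - 52*y²)) - y = (95 - y - 52*y²) - y = 95 - 52*y² - 2*y)
(h(O(9)) - 12190)*(-35044 + 11389) = ((95 - 52*(-6)² - 2*(-6)) - 12190)*(-35044 + 11389) = ((95 - 52*36 + 12) - 12190)*(-23655) = ((95 - 1872 + 12) - 12190)*(-23655) = (-1765 - 12190)*(-23655) = -13955*(-23655) = 330105525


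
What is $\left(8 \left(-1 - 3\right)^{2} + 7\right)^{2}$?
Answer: $18225$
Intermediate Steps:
$\left(8 \left(-1 - 3\right)^{2} + 7\right)^{2} = \left(8 \left(-4\right)^{2} + 7\right)^{2} = \left(8 \cdot 16 + 7\right)^{2} = \left(128 + 7\right)^{2} = 135^{2} = 18225$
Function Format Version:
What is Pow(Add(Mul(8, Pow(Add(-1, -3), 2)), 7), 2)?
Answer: 18225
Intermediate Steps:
Pow(Add(Mul(8, Pow(Add(-1, -3), 2)), 7), 2) = Pow(Add(Mul(8, Pow(-4, 2)), 7), 2) = Pow(Add(Mul(8, 16), 7), 2) = Pow(Add(128, 7), 2) = Pow(135, 2) = 18225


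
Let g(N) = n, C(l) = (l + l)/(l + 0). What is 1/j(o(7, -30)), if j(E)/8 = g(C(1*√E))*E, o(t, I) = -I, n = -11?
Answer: -1/2640 ≈ -0.00037879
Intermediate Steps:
C(l) = 2 (C(l) = (2*l)/l = 2)
g(N) = -11
j(E) = -88*E (j(E) = 8*(-11*E) = -88*E)
1/j(o(7, -30)) = 1/(-(-88)*(-30)) = 1/(-88*30) = 1/(-2640) = -1/2640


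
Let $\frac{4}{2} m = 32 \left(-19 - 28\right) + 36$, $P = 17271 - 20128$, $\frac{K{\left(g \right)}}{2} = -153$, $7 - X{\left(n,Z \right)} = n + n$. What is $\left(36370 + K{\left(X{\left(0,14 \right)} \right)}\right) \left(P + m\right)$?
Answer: $-129505824$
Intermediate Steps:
$X{\left(n,Z \right)} = 7 - 2 n$ ($X{\left(n,Z \right)} = 7 - \left(n + n\right) = 7 - 2 n$)
$K{\left(g \right)} = -306$ ($K{\left(g \right)} = 2 \left(-153\right) = -306$)
$P = -2857$
$m = -734$ ($m = \frac{32 \left(-19 - 28\right) + 36}{2} = \frac{32 \left(-47\right) + 36}{2} = \frac{-1504 + 36}{2} = \frac{1}{2} \left(-1468\right) = -734$)
$\left(36370 + K{\left(X{\left(0,14 \right)} \right)}\right) \left(P + m\right) = \left(36370 - 306\right) \left(-2857 - 734\right) = 36064 \left(-3591\right) = -129505824$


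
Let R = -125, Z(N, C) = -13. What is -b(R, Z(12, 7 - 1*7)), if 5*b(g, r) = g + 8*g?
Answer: 225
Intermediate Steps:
b(g, r) = 9*g/5 (b(g, r) = (g + 8*g)/5 = (9*g)/5 = 9*g/5)
-b(R, Z(12, 7 - 1*7)) = -9*(-125)/5 = -1*(-225) = 225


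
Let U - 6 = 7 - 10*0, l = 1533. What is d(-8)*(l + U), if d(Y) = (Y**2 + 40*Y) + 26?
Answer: -355580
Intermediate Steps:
U = 13 (U = 6 + (7 - 10*0) = 6 + (7 + 0) = 6 + 7 = 13)
d(Y) = 26 + Y**2 + 40*Y
d(-8)*(l + U) = (26 + (-8)**2 + 40*(-8))*(1533 + 13) = (26 + 64 - 320)*1546 = -230*1546 = -355580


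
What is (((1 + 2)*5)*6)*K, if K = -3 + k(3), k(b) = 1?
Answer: -180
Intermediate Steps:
K = -2 (K = -3 + 1 = -2)
(((1 + 2)*5)*6)*K = (((1 + 2)*5)*6)*(-2) = ((3*5)*6)*(-2) = (15*6)*(-2) = 90*(-2) = -180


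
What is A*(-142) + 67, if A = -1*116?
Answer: 16539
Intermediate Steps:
A = -116
A*(-142) + 67 = -116*(-142) + 67 = 16472 + 67 = 16539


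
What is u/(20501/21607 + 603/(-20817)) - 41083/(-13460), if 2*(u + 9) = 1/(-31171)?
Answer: -64922818080246089/9643864744369520 ≈ -6.7320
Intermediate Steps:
u = -561079/62342 (u = -9 + (½)/(-31171) = -9 + (½)*(-1/31171) = -9 - 1/62342 = -561079/62342 ≈ -9.0000)
u/(20501/21607 + 603/(-20817)) - 41083/(-13460) = -561079/(62342*(20501/21607 + 603/(-20817))) - 41083/(-13460) = -561079/(62342*(20501*(1/21607) + 603*(-1/20817))) - 41083*(-1/13460) = -561079/(62342*(20501/21607 - 67/2313)) + 41083/13460 = -561079/(62342*45971144/49976991) + 41083/13460 = -561079/62342*49976991/45971144 + 41083/13460 = -28041040133289/2865933059248 + 41083/13460 = -64922818080246089/9643864744369520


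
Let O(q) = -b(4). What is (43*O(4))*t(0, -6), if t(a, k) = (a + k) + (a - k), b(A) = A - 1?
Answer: 0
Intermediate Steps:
b(A) = -1 + A
t(a, k) = 2*a
O(q) = -3 (O(q) = -(-1 + 4) = -1*3 = -3)
(43*O(4))*t(0, -6) = (43*(-3))*(2*0) = -129*0 = 0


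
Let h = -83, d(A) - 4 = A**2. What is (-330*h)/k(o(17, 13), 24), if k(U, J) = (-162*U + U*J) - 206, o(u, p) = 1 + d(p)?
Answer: -13695/12109 ≈ -1.1310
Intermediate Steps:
d(A) = 4 + A**2
o(u, p) = 5 + p**2 (o(u, p) = 1 + (4 + p**2) = 5 + p**2)
k(U, J) = -206 - 162*U + J*U (k(U, J) = (-162*U + J*U) - 206 = -206 - 162*U + J*U)
(-330*h)/k(o(17, 13), 24) = (-330*(-83))/(-206 - 162*(5 + 13**2) + 24*(5 + 13**2)) = 27390/(-206 - 162*(5 + 169) + 24*(5 + 169)) = 27390/(-206 - 162*174 + 24*174) = 27390/(-206 - 28188 + 4176) = 27390/(-24218) = 27390*(-1/24218) = -13695/12109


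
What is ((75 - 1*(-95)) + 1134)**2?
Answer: 1700416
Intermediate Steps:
((75 - 1*(-95)) + 1134)**2 = ((75 + 95) + 1134)**2 = (170 + 1134)**2 = 1304**2 = 1700416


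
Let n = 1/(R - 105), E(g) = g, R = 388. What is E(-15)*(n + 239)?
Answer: -1014570/283 ≈ -3585.1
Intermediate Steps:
n = 1/283 (n = 1/(388 - 105) = 1/283 ≈ 0.0035336)
E(-15)*(n + 239) = -15*(1/283 + 239) = -15*67638/283 = -1014570/283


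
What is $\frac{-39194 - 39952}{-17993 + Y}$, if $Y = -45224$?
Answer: $\frac{79146}{63217} \approx 1.252$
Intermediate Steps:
$\frac{-39194 - 39952}{-17993 + Y} = \frac{-39194 - 39952}{-17993 - 45224} = - \frac{79146}{-63217} = \left(-79146\right) \left(- \frac{1}{63217}\right) = \frac{79146}{63217}$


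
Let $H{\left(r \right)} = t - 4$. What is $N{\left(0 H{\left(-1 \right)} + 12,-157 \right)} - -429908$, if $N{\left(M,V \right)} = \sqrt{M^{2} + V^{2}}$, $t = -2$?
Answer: $429908 + \sqrt{24793} \approx 4.3007 \cdot 10^{5}$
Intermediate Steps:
$H{\left(r \right)} = -6$ ($H{\left(r \right)} = -2 - 4 = -6$)
$N{\left(0 H{\left(-1 \right)} + 12,-157 \right)} - -429908 = \sqrt{\left(0 \left(-6\right) + 12\right)^{2} + \left(-157\right)^{2}} - -429908 = \sqrt{\left(0 + 12\right)^{2} + 24649} + 429908 = \sqrt{12^{2} + 24649} + 429908 = \sqrt{144 + 24649} + 429908 = \sqrt{24793} + 429908 = 429908 + \sqrt{24793}$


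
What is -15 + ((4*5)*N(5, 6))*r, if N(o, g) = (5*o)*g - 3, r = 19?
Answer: 55845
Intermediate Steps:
N(o, g) = -3 + 5*g*o (N(o, g) = 5*g*o - 3 = -3 + 5*g*o)
-15 + ((4*5)*N(5, 6))*r = -15 + ((4*5)*(-3 + 5*6*5))*19 = -15 + (20*(-3 + 150))*19 = -15 + (20*147)*19 = -15 + 2940*19 = -15 + 55860 = 55845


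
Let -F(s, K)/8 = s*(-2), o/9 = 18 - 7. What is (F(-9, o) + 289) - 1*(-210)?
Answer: 355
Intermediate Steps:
o = 99 (o = 9*(18 - 7) = 9*11 = 99)
F(s, K) = 16*s (F(s, K) = -8*s*(-2) = -(-16)*s = 16*s)
(F(-9, o) + 289) - 1*(-210) = (16*(-9) + 289) - 1*(-210) = (-144 + 289) + 210 = 145 + 210 = 355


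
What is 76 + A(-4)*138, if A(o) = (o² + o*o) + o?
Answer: 3940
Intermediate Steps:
A(o) = o + 2*o² (A(o) = (o² + o²) + o = 2*o² + o = o + 2*o²)
76 + A(-4)*138 = 76 - 4*(1 + 2*(-4))*138 = 76 - 4*(1 - 8)*138 = 76 - 4*(-7)*138 = 76 + 28*138 = 76 + 3864 = 3940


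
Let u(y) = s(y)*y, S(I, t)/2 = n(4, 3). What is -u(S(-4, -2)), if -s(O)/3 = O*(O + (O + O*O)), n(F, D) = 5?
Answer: 36000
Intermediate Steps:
s(O) = -3*O*(O**2 + 2*O) (s(O) = -3*O*(O + (O + O*O)) = -3*O*(O + (O + O**2)) = -3*O*(O**2 + 2*O))
S(I, t) = 10 (S(I, t) = 2*5 = 10)
u(y) = 3*y**3*(-2 - y) (u(y) = (3*y**2*(-2 - y))*y = 3*y**3*(-2 - y))
-u(S(-4, -2)) = -3*10**3*(-2 - 1*10) = -3*1000*(-2 - 10) = -3*1000*(-12) = -1*(-36000) = 36000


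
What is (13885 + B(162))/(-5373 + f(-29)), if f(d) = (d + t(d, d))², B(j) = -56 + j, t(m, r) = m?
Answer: -13991/2009 ≈ -6.9642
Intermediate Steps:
f(d) = 4*d² (f(d) = (d + d)² = (2*d)² = 4*d²)
(13885 + B(162))/(-5373 + f(-29)) = (13885 + (-56 + 162))/(-5373 + 4*(-29)²) = (13885 + 106)/(-5373 + 4*841) = 13991/(-5373 + 3364) = 13991/(-2009) = 13991*(-1/2009) = -13991/2009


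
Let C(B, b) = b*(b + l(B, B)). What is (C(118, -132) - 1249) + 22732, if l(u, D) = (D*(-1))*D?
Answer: 1876875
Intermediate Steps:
l(u, D) = -D**2 (l(u, D) = (-D)*D = -D**2)
C(B, b) = b*(b - B**2)
(C(118, -132) - 1249) + 22732 = (-132*(-132 - 1*118**2) - 1249) + 22732 = (-132*(-132 - 1*13924) - 1249) + 22732 = (-132*(-132 - 13924) - 1249) + 22732 = (-132*(-14056) - 1249) + 22732 = (1855392 - 1249) + 22732 = 1854143 + 22732 = 1876875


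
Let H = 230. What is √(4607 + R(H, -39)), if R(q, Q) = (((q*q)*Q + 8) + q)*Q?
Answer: 5*√3218249 ≈ 8969.7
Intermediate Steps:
R(q, Q) = Q*(8 + q + Q*q²) (R(q, Q) = ((q²*Q + 8) + q)*Q = ((Q*q² + 8) + q)*Q = ((8 + Q*q²) + q)*Q = (8 + q + Q*q²)*Q = Q*(8 + q + Q*q²))
√(4607 + R(H, -39)) = √(4607 - 39*(8 + 230 - 39*230²)) = √(4607 - 39*(8 + 230 - 39*52900)) = √(4607 - 39*(8 + 230 - 2063100)) = √(4607 - 39*(-2062862)) = √(4607 + 80451618) = √80456225 = 5*√3218249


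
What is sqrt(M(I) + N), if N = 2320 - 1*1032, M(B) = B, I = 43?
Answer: 11*sqrt(11) ≈ 36.483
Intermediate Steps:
N = 1288 (N = 2320 - 1032 = 1288)
sqrt(M(I) + N) = sqrt(43 + 1288) = sqrt(1331) = 11*sqrt(11)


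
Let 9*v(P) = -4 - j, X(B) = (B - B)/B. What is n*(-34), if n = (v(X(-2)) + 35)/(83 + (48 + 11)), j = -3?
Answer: -5338/639 ≈ -8.3537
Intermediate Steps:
X(B) = 0 (X(B) = 0/B = 0)
v(P) = -⅑ (v(P) = (-4 - 1*(-3))/9 = (-4 + 3)/9 = (⅑)*(-1) = -⅑)
n = 157/639 (n = (-⅑ + 35)/(83 + (48 + 11)) = 314/(9*(83 + 59)) = (314/9)/142 = (314/9)*(1/142) = 157/639 ≈ 0.24570)
n*(-34) = (157/639)*(-34) = -5338/639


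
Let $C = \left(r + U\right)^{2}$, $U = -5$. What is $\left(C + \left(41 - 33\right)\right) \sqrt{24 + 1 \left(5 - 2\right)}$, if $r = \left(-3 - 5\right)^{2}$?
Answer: $10467 \sqrt{3} \approx 18129.0$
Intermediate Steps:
$r = 64$ ($r = \left(-8\right)^{2} = 64$)
$C = 3481$ ($C = \left(64 - 5\right)^{2} = 59^{2} = 3481$)
$\left(C + \left(41 - 33\right)\right) \sqrt{24 + 1 \left(5 - 2\right)} = \left(3481 + \left(41 - 33\right)\right) \sqrt{24 + 1 \left(5 - 2\right)} = \left(3481 + 8\right) \sqrt{24 + 1 \cdot 3} = 3489 \sqrt{24 + 3} = 3489 \sqrt{27} = 3489 \cdot 3 \sqrt{3} = 10467 \sqrt{3}$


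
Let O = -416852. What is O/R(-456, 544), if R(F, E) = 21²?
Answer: -416852/441 ≈ -945.24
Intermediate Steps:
R(F, E) = 441
O/R(-456, 544) = -416852/441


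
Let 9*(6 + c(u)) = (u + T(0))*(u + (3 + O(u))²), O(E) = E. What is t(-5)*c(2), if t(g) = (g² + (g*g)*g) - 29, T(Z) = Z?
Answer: 0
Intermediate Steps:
t(g) = -29 + g² + g³ (t(g) = (g² + g²*g) - 29 = (g² + g³) - 29 = -29 + g² + g³)
c(u) = -6 + u*(u + (3 + u)²)/9 (c(u) = -6 + ((u + 0)*(u + (3 + u)²))/9 = -6 + (u*(u + (3 + u)²))/9 = -6 + u*(u + (3 + u)²)/9)
t(-5)*c(2) = (-29 + (-5)² + (-5)³)*(-6 + (⅑)*2² + (⅑)*2*(3 + 2)²) = (-29 + 25 - 125)*(-6 + (⅑)*4 + (⅑)*2*5²) = -129*(-6 + 4/9 + (⅑)*2*25) = -129*(-6 + 4/9 + 50/9) = -129*0 = 0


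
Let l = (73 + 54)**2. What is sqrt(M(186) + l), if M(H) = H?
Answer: sqrt(16315) ≈ 127.73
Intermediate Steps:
l = 16129 (l = 127**2 = 16129)
sqrt(M(186) + l) = sqrt(186 + 16129) = sqrt(16315)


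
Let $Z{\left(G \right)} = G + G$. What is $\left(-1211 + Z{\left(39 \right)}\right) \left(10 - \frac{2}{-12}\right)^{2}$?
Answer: $- \frac{4215893}{36} \approx -1.1711 \cdot 10^{5}$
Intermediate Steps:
$Z{\left(G \right)} = 2 G$
$\left(-1211 + Z{\left(39 \right)}\right) \left(10 - \frac{2}{-12}\right)^{2} = \left(-1211 + 2 \cdot 39\right) \left(10 - \frac{2}{-12}\right)^{2} = \left(-1211 + 78\right) \left(10 - - \frac{1}{6}\right)^{2} = - 1133 \left(10 + \frac{1}{6}\right)^{2} = - 1133 \left(\frac{61}{6}\right)^{2} = \left(-1133\right) \frac{3721}{36} = - \frac{4215893}{36}$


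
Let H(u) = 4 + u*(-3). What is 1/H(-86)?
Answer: 1/262 ≈ 0.0038168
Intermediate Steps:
H(u) = 4 - 3*u
1/H(-86) = 1/(4 - 3*(-86)) = 1/(4 + 258) = 1/262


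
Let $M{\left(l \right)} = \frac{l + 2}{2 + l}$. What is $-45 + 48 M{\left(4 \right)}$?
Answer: $3$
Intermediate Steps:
$M{\left(l \right)} = 1$ ($M{\left(l \right)} = \frac{2 + l}{2 + l} = 1$)
$-45 + 48 M{\left(4 \right)} = -45 + 48 \cdot 1 = -45 + 48 = 3$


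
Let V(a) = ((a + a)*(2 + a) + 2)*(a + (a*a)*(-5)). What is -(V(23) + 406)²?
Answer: -9121233539044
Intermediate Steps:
V(a) = (2 + 2*a*(2 + a))*(a - 5*a²) (V(a) = ((2*a)*(2 + a) + 2)*(a + a²*(-5)) = (2*a*(2 + a) + 2)*(a - 5*a²) = (2 + 2*a*(2 + a))*(a - 5*a²))
-(V(23) + 406)² = -(2*23*(1 - 9*23² - 5*23³ - 3*23) + 406)² = -(2*23*(1 - 9*529 - 5*12167 - 69) + 406)² = -(2*23*(1 - 4761 - 60835 - 69) + 406)² = -(2*23*(-65664) + 406)² = -(-3020544 + 406)² = -1*(-3020138)² = -1*9121233539044 = -9121233539044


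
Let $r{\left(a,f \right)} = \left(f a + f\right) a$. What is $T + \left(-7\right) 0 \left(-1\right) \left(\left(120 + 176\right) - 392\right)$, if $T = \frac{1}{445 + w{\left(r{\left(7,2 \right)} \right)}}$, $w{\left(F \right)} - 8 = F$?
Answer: $\frac{1}{565} \approx 0.0017699$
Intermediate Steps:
$r{\left(a,f \right)} = a \left(f + a f\right)$ ($r{\left(a,f \right)} = \left(a f + f\right) a = \left(f + a f\right) a = a \left(f + a f\right)$)
$w{\left(F \right)} = 8 + F$
$T = \frac{1}{565}$ ($T = \frac{1}{445 + \left(8 + 7 \cdot 2 \left(1 + 7\right)\right)} = \frac{1}{445 + \left(8 + 7 \cdot 2 \cdot 8\right)} = \frac{1}{445 + \left(8 + 112\right)} = \frac{1}{445 + 120} = \frac{1}{565} \approx 0.0017699$)
$T + \left(-7\right) 0 \left(-1\right) \left(\left(120 + 176\right) - 392\right) = \frac{1}{565} + \left(-7\right) 0 \left(-1\right) \left(\left(120 + 176\right) - 392\right) = \frac{1}{565} + 0 \left(-1\right) \left(296 - 392\right) = \frac{1}{565} + 0 \left(-96\right) = \frac{1}{565} + 0 = \frac{1}{565}$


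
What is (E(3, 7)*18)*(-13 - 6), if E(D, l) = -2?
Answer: 684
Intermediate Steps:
(E(3, 7)*18)*(-13 - 6) = (-2*18)*(-13 - 6) = -36*(-19) = 684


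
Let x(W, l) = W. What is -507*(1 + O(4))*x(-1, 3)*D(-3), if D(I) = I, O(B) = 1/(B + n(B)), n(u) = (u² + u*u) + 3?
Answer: -1560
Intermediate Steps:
n(u) = 3 + 2*u² (n(u) = (u² + u²) + 3 = 2*u² + 3 = 3 + 2*u²)
O(B) = 1/(3 + B + 2*B²) (O(B) = 1/(B + (3 + 2*B²)) = 1/(3 + B + 2*B²))
-507*(1 + O(4))*x(-1, 3)*D(-3) = -507*(1 + 1/(3 + 4 + 2*4²))*(-1*(-3)) = -507*(1 + 1/(3 + 4 + 2*16))*3 = -507*(1 + 1/(3 + 4 + 32))*3 = -507*(1 + 1/39)*3 = -520*3 = -507*40/13 = -1560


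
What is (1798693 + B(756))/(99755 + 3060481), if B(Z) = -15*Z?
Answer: 1787353/3160236 ≈ 0.56558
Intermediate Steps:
(1798693 + B(756))/(99755 + 3060481) = (1798693 - 15*756)/(99755 + 3060481) = (1798693 - 11340)/3160236 = 1787353*(1/3160236) = 1787353/3160236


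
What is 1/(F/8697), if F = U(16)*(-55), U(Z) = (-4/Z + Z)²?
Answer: -46384/72765 ≈ -0.63745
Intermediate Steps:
U(Z) = (Z - 4/Z)²
F = -218295/16 (F = ((-4 + 16²)²/16²)*(-55) = ((-4 + 256)²/256)*(-55) = ((1/256)*252²)*(-55) = ((1/256)*63504)*(-55) = (3969/16)*(-55) = -218295/16 ≈ -13643.)
1/(F/8697) = 1/(-218295/16/8697) = 1/(-218295/16*1/8697) = 1/(-72765/46384) = -46384/72765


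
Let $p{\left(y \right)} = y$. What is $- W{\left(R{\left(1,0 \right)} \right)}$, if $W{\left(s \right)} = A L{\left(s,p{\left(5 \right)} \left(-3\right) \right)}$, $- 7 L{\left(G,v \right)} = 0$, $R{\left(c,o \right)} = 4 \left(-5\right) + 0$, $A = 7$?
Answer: $0$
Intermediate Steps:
$R{\left(c,o \right)} = -20$ ($R{\left(c,o \right)} = -20 + 0 = -20$)
$L{\left(G,v \right)} = 0$ ($L{\left(G,v \right)} = \left(- \frac{1}{7}\right) 0 = 0$)
$W{\left(s \right)} = 0$ ($W{\left(s \right)} = 7 \cdot 0 = 0$)
$- W{\left(R{\left(1,0 \right)} \right)} = \left(-1\right) 0 = 0$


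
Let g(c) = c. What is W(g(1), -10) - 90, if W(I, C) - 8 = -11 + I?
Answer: -92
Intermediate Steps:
W(I, C) = -3 + I (W(I, C) = 8 + (-11 + I) = -3 + I)
W(g(1), -10) - 90 = (-3 + 1) - 90 = -2 - 90 = -92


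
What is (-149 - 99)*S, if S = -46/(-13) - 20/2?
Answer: 20832/13 ≈ 1602.5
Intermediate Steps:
S = -84/13 (S = -46*(-1/13) - 20*1/2 = 46/13 - 10 = -84/13 ≈ -6.4615)
(-149 - 99)*S = (-149 - 99)*(-84/13) = -248*(-84/13) = 20832/13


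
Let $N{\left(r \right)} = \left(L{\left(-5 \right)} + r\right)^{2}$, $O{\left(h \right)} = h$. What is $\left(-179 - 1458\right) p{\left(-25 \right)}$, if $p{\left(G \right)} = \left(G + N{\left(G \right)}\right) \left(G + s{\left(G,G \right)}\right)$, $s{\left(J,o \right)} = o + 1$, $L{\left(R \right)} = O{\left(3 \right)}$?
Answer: $36817767$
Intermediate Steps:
$L{\left(R \right)} = 3$
$s{\left(J,o \right)} = 1 + o$
$N{\left(r \right)} = \left(3 + r\right)^{2}$
$p{\left(G \right)} = \left(1 + 2 G\right) \left(G + \left(3 + G\right)^{2}\right)$ ($p{\left(G \right)} = \left(G + \left(3 + G\right)^{2}\right) \left(G + \left(1 + G\right)\right) = \left(G + \left(3 + G\right)^{2}\right) \left(1 + 2 G\right) = \left(1 + 2 G\right) \left(G + \left(3 + G\right)^{2}\right)$)
$\left(-179 - 1458\right) p{\left(-25 \right)} = \left(-179 - 1458\right) \left(9 + 2 \left(-25\right)^{3} + 15 \left(-25\right)^{2} + 25 \left(-25\right)\right) = - 1637 \left(9 + 2 \left(-15625\right) + 15 \cdot 625 - 625\right) = - 1637 \left(9 - 31250 + 9375 - 625\right) = \left(-1637\right) \left(-22491\right) = 36817767$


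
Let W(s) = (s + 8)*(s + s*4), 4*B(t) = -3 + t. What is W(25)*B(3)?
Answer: 0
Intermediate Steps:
B(t) = -3/4 + t/4 (B(t) = (-3 + t)/4 = -3/4 + t/4)
W(s) = 5*s*(8 + s) (W(s) = (8 + s)*(s + 4*s) = (8 + s)*(5*s) = 5*s*(8 + s))
W(25)*B(3) = (5*25*(8 + 25))*(-3/4 + (1/4)*3) = (5*25*33)*(-3/4 + 3/4) = 4125*0 = 0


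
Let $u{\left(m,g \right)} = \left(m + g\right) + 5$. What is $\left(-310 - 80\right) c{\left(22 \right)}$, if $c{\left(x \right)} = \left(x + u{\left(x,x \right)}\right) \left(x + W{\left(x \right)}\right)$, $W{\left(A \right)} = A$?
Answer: $-1218360$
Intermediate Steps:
$u{\left(m,g \right)} = 5 + g + m$ ($u{\left(m,g \right)} = \left(g + m\right) + 5 = 5 + g + m$)
$c{\left(x \right)} = 2 x \left(5 + 3 x\right)$ ($c{\left(x \right)} = \left(x + \left(5 + x + x\right)\right) \left(x + x\right) = \left(x + \left(5 + 2 x\right)\right) 2 x = \left(5 + 3 x\right) 2 x = 2 x \left(5 + 3 x\right)$)
$\left(-310 - 80\right) c{\left(22 \right)} = \left(-310 - 80\right) 2 \cdot 22 \left(5 + 3 \cdot 22\right) = - 390 \cdot 2 \cdot 22 \left(5 + 66\right) = - 390 \cdot 2 \cdot 22 \cdot 71 = \left(-390\right) 3124 = -1218360$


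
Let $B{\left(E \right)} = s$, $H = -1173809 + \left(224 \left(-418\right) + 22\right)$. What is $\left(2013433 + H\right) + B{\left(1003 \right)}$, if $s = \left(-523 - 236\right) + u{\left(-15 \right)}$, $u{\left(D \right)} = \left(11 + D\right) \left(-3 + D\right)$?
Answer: $745327$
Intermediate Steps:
$u{\left(D \right)} = \left(-3 + D\right) \left(11 + D\right)$
$s = -687$ ($s = \left(-523 - 236\right) + \left(-33 + \left(-15\right)^{2} + 8 \left(-15\right)\right) = -759 - -72 = -759 + 72 = -687$)
$H = -1267419$ ($H = -1173809 + \left(-93632 + 22\right) = -1173809 - 93610 = -1267419$)
$B{\left(E \right)} = -687$
$\left(2013433 + H\right) + B{\left(1003 \right)} = \left(2013433 - 1267419\right) - 687 = 746014 - 687 = 745327$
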